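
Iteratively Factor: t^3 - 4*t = (t + 2)*(t^2 - 2*t) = t*(t + 2)*(t - 2)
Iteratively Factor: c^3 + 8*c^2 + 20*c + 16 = (c + 2)*(c^2 + 6*c + 8) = (c + 2)*(c + 4)*(c + 2)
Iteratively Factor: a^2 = (a)*(a)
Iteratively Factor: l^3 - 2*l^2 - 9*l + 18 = (l + 3)*(l^2 - 5*l + 6) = (l - 2)*(l + 3)*(l - 3)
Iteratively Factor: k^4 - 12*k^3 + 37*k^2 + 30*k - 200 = (k + 2)*(k^3 - 14*k^2 + 65*k - 100) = (k - 5)*(k + 2)*(k^2 - 9*k + 20) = (k - 5)^2*(k + 2)*(k - 4)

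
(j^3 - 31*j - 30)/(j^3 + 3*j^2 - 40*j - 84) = (j^2 + 6*j + 5)/(j^2 + 9*j + 14)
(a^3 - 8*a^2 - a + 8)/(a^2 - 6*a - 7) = (a^2 - 9*a + 8)/(a - 7)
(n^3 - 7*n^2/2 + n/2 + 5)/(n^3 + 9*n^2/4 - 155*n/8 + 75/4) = 4*(n^2 - n - 2)/(4*n^2 + 19*n - 30)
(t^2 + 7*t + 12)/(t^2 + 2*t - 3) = (t + 4)/(t - 1)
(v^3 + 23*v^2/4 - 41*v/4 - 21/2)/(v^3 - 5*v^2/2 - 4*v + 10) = (4*v^2 + 31*v + 21)/(2*(2*v^2 - v - 10))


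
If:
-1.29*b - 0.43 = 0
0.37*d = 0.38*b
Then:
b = -0.33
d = -0.34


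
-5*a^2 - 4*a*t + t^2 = (-5*a + t)*(a + t)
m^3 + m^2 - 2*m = m*(m - 1)*(m + 2)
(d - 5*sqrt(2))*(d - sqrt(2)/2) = d^2 - 11*sqrt(2)*d/2 + 5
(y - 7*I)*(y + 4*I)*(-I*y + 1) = -I*y^3 - 2*y^2 - 31*I*y + 28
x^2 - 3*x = x*(x - 3)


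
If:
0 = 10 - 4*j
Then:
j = 5/2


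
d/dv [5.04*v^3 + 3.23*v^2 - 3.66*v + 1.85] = 15.12*v^2 + 6.46*v - 3.66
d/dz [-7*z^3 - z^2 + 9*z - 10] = -21*z^2 - 2*z + 9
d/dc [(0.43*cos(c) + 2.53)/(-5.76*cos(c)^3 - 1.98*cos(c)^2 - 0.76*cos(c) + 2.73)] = -(4.9536*cos(c)^3 + 44.5698*cos(c)^2 + 10.0188*cos(c) + 3.09670000000001)*sin(c)/(5.76*cos(c)^3 + 1.98*cos(c)^2 + 0.76*cos(c) - 2.73)^2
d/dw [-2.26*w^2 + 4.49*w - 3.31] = 4.49 - 4.52*w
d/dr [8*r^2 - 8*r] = 16*r - 8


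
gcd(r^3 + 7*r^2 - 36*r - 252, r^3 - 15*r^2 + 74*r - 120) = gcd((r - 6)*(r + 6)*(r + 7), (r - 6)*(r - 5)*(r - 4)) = r - 6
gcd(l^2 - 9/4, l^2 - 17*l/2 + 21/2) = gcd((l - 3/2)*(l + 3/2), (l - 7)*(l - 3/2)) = l - 3/2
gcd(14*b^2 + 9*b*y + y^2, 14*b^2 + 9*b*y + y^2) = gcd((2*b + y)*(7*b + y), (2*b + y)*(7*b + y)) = 14*b^2 + 9*b*y + y^2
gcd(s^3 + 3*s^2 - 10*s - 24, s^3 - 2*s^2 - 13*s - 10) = s + 2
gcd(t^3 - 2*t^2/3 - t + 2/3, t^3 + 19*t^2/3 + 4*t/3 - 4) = t^2 + t/3 - 2/3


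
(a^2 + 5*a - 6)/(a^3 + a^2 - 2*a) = (a + 6)/(a*(a + 2))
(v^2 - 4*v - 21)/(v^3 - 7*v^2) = (v + 3)/v^2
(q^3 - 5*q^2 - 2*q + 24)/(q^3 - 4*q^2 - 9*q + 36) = (q + 2)/(q + 3)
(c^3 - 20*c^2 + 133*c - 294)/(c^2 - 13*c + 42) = c - 7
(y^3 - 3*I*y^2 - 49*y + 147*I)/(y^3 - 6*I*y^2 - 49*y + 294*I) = (y - 3*I)/(y - 6*I)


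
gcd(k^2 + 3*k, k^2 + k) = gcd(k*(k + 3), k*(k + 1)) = k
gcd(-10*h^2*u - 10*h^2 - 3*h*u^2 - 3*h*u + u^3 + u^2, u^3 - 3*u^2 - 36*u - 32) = u + 1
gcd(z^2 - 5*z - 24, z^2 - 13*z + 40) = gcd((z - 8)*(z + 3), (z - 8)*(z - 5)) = z - 8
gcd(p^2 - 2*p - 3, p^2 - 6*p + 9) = p - 3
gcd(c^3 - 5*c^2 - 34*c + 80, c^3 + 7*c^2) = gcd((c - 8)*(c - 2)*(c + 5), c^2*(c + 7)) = 1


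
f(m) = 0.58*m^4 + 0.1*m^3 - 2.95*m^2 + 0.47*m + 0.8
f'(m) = 2.32*m^3 + 0.3*m^2 - 5.9*m + 0.47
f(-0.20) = 0.59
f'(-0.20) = 1.64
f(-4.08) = 103.70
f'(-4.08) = -128.03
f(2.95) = 23.01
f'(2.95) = 45.24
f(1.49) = -1.86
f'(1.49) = 0.02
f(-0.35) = 0.28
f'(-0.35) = 2.47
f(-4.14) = 111.58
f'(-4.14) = -134.58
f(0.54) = 0.26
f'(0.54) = -2.26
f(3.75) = 81.05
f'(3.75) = 104.91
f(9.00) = 3644.36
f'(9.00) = 1662.95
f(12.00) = 11781.32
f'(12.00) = 3981.83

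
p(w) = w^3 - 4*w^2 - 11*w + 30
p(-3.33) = -14.65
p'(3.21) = -5.77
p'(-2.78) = 34.43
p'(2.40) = -12.92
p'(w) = 3*w^2 - 8*w - 11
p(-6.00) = -264.00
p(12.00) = 1050.00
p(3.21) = -13.45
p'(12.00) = 325.00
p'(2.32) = -13.41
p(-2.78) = 8.18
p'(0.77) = -15.38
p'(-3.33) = 48.91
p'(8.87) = 154.07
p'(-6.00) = 145.00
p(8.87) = 315.59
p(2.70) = -9.18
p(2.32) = -4.56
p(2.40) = -5.62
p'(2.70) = -10.73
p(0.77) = 19.61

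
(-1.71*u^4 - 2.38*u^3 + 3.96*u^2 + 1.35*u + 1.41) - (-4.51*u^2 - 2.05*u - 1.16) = -1.71*u^4 - 2.38*u^3 + 8.47*u^2 + 3.4*u + 2.57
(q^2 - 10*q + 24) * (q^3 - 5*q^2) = q^5 - 15*q^4 + 74*q^3 - 120*q^2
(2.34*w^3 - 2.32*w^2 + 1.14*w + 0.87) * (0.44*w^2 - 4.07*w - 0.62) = 1.0296*w^5 - 10.5446*w^4 + 8.4932*w^3 - 2.8186*w^2 - 4.2477*w - 0.5394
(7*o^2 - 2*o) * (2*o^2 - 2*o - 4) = 14*o^4 - 18*o^3 - 24*o^2 + 8*o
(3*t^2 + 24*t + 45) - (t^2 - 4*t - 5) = 2*t^2 + 28*t + 50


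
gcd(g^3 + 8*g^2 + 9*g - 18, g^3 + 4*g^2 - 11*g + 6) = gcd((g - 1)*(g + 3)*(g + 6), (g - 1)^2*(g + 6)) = g^2 + 5*g - 6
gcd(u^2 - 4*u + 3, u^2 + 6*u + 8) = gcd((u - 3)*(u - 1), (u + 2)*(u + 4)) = 1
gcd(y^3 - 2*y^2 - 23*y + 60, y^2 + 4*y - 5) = y + 5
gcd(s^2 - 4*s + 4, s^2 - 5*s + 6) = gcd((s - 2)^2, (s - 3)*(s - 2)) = s - 2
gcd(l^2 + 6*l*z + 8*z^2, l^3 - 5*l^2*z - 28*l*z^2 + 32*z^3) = l + 4*z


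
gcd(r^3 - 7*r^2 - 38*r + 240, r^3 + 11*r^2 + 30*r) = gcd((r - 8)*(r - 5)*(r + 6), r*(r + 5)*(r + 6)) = r + 6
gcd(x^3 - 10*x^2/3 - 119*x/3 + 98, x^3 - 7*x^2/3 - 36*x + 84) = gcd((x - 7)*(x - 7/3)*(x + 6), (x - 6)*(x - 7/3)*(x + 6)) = x^2 + 11*x/3 - 14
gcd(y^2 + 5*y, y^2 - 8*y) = y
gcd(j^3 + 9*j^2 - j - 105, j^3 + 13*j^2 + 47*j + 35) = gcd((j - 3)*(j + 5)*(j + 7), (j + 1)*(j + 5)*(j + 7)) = j^2 + 12*j + 35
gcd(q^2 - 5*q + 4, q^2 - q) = q - 1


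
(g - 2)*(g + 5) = g^2 + 3*g - 10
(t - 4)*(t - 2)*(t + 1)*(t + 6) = t^4 + t^3 - 28*t^2 + 20*t + 48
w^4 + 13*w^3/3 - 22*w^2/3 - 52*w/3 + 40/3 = (w - 2)*(w - 2/3)*(w + 2)*(w + 5)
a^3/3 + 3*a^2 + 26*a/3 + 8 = (a/3 + 1)*(a + 2)*(a + 4)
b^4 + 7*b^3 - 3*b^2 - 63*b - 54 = (b - 3)*(b + 1)*(b + 3)*(b + 6)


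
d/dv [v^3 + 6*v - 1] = 3*v^2 + 6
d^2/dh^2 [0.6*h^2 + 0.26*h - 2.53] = 1.20000000000000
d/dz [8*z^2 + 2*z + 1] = 16*z + 2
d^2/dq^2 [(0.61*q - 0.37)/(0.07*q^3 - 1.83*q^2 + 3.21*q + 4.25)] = (0.017934*q^5 - 0.490602*q^4 + 4.569876*q^3 - 10.111092*q^2 + 42.167046*q - 30.024234)/(0.000343*q^9 - 0.026901*q^8 + 0.750456*q^7 - 8.533218*q^6 + 31.147218*q^5 - 8.141184*q^4 - 112.925364*q^3 + 32.21415*q^2 + 173.941875*q + 76.765625)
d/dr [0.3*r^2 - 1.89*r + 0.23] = 0.6*r - 1.89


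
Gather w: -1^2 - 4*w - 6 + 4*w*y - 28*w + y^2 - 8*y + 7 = w*(4*y - 32) + y^2 - 8*y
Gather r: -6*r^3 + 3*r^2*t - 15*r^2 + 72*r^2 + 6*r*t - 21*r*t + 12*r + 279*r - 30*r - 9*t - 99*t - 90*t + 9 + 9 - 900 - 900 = -6*r^3 + r^2*(3*t + 57) + r*(261 - 15*t) - 198*t - 1782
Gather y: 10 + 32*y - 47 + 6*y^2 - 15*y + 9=6*y^2 + 17*y - 28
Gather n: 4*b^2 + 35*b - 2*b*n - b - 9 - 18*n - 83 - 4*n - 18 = 4*b^2 + 34*b + n*(-2*b - 22) - 110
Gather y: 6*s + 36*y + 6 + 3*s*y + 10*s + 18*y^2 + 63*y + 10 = 16*s + 18*y^2 + y*(3*s + 99) + 16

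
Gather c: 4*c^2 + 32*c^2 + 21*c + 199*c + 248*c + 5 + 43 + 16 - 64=36*c^2 + 468*c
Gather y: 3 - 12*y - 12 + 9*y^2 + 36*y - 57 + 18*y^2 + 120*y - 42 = 27*y^2 + 144*y - 108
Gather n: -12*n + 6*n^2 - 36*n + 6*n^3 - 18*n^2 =6*n^3 - 12*n^2 - 48*n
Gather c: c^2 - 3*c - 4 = c^2 - 3*c - 4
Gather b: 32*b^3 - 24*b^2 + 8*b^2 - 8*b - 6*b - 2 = 32*b^3 - 16*b^2 - 14*b - 2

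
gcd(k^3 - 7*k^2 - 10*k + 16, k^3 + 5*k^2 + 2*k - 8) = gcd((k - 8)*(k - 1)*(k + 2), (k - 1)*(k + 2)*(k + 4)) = k^2 + k - 2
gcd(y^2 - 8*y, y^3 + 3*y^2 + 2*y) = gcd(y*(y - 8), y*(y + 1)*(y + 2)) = y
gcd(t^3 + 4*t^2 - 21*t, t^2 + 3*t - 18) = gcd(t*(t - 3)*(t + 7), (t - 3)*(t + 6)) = t - 3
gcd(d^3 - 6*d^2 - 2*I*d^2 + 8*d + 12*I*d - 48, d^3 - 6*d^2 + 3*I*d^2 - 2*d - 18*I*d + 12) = d^2 + d*(-6 + 2*I) - 12*I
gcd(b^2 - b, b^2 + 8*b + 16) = 1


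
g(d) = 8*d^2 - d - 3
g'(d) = 16*d - 1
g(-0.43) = -1.09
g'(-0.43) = -7.88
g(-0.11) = -2.79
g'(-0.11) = -2.76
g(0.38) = -2.22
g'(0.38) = 5.08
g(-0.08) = -2.87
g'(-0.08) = -2.28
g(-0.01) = -2.99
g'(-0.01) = -1.16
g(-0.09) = -2.85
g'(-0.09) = -2.44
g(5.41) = 225.73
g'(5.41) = 85.56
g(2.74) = 54.32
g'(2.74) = 42.84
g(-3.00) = 72.00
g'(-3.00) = -49.00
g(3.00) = 66.00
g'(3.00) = 47.00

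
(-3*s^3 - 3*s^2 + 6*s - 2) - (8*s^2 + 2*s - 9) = -3*s^3 - 11*s^2 + 4*s + 7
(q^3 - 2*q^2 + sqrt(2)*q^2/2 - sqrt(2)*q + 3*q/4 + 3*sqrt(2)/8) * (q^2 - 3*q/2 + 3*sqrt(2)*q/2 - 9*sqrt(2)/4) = q^5 - 7*q^4/2 + 2*sqrt(2)*q^4 - 7*sqrt(2)*q^3 + 21*q^3/4 - 51*q^2/8 + 15*sqrt(2)*q^2/2 - 9*sqrt(2)*q/4 + 45*q/8 - 27/16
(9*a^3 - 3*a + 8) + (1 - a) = 9*a^3 - 4*a + 9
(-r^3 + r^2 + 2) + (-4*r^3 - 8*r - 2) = -5*r^3 + r^2 - 8*r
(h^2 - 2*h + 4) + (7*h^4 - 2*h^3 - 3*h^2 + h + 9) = 7*h^4 - 2*h^3 - 2*h^2 - h + 13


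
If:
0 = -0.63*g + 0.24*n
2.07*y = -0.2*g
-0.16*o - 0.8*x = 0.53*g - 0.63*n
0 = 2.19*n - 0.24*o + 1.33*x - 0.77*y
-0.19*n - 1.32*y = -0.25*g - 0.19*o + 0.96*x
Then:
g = 0.00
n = 0.00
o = 0.00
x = 0.00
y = 0.00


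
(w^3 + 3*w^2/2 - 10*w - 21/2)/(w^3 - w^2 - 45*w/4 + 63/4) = 2*(w + 1)/(2*w - 3)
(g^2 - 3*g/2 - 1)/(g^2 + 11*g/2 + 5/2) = (g - 2)/(g + 5)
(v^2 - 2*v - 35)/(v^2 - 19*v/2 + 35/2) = 2*(v + 5)/(2*v - 5)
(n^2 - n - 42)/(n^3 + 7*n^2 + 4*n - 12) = (n - 7)/(n^2 + n - 2)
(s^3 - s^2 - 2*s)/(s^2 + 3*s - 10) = s*(s + 1)/(s + 5)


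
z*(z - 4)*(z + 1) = z^3 - 3*z^2 - 4*z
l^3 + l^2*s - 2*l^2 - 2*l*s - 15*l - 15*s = (l - 5)*(l + 3)*(l + s)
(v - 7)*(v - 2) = v^2 - 9*v + 14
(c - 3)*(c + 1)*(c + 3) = c^3 + c^2 - 9*c - 9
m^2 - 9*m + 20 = (m - 5)*(m - 4)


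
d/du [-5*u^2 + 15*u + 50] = 15 - 10*u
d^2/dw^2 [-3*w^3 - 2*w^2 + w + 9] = -18*w - 4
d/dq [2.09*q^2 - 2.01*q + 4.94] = 4.18*q - 2.01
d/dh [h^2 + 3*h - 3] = 2*h + 3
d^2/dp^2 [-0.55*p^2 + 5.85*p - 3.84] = -1.10000000000000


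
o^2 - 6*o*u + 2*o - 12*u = (o + 2)*(o - 6*u)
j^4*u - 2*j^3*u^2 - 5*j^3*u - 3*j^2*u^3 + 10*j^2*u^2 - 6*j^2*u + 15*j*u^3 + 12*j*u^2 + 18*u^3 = (j - 6)*(j - 3*u)*(j + u)*(j*u + u)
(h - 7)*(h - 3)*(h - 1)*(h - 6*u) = h^4 - 6*h^3*u - 11*h^3 + 66*h^2*u + 31*h^2 - 186*h*u - 21*h + 126*u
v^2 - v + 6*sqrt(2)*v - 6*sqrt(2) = (v - 1)*(v + 6*sqrt(2))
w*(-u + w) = -u*w + w^2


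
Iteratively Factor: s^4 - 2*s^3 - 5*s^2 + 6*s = (s - 3)*(s^3 + s^2 - 2*s) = (s - 3)*(s + 2)*(s^2 - s) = s*(s - 3)*(s + 2)*(s - 1)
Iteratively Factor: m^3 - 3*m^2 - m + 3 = (m - 3)*(m^2 - 1) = (m - 3)*(m - 1)*(m + 1)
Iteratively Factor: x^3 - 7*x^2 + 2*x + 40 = (x + 2)*(x^2 - 9*x + 20) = (x - 5)*(x + 2)*(x - 4)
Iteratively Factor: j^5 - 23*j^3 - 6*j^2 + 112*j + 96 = (j + 4)*(j^4 - 4*j^3 - 7*j^2 + 22*j + 24) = (j - 4)*(j + 4)*(j^3 - 7*j - 6) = (j - 4)*(j - 3)*(j + 4)*(j^2 + 3*j + 2) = (j - 4)*(j - 3)*(j + 2)*(j + 4)*(j + 1)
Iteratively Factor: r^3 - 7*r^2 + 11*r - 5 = (r - 1)*(r^2 - 6*r + 5) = (r - 1)^2*(r - 5)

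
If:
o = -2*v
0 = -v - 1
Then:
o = 2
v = -1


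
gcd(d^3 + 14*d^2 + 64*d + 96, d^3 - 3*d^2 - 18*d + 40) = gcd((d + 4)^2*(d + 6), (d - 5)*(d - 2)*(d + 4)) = d + 4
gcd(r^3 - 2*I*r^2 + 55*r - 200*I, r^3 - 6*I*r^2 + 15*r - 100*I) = r^2 - 10*I*r - 25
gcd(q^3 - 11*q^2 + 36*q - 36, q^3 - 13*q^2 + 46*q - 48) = q^2 - 5*q + 6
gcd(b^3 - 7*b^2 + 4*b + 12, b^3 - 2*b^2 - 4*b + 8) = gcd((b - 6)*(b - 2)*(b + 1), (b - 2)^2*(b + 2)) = b - 2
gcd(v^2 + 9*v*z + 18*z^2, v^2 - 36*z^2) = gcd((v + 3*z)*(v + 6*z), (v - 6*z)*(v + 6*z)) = v + 6*z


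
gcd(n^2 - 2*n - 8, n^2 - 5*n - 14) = n + 2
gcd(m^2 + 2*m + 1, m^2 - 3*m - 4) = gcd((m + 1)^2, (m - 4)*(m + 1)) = m + 1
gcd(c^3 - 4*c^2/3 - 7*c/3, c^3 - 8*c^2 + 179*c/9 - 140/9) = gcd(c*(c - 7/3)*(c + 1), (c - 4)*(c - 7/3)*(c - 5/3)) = c - 7/3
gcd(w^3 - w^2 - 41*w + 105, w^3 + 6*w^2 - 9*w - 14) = w + 7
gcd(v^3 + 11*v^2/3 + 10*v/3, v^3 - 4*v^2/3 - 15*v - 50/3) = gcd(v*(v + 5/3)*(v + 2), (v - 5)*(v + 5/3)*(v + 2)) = v^2 + 11*v/3 + 10/3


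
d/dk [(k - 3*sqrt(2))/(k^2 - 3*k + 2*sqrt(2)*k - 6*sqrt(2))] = (k^2 - 3*k + 2*sqrt(2)*k - (k - 3*sqrt(2))*(2*k - 3 + 2*sqrt(2)) - 6*sqrt(2))/(k^2 - 3*k + 2*sqrt(2)*k - 6*sqrt(2))^2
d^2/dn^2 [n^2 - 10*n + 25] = 2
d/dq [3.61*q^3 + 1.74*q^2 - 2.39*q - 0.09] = 10.83*q^2 + 3.48*q - 2.39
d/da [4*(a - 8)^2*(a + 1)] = 12*(a - 8)*(a - 2)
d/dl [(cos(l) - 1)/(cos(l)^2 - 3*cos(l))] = (sin(l) + 3*sin(l)/cos(l)^2 - 2*tan(l))/(cos(l) - 3)^2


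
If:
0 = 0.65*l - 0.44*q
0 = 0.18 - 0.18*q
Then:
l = 0.68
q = 1.00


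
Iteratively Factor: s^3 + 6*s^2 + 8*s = (s)*(s^2 + 6*s + 8) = s*(s + 4)*(s + 2)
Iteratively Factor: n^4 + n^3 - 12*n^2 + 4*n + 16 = (n - 2)*(n^3 + 3*n^2 - 6*n - 8) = (n - 2)*(n + 1)*(n^2 + 2*n - 8) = (n - 2)^2*(n + 1)*(n + 4)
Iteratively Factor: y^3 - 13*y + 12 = (y + 4)*(y^2 - 4*y + 3) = (y - 1)*(y + 4)*(y - 3)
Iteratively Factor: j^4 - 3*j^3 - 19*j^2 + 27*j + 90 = (j - 3)*(j^3 - 19*j - 30) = (j - 5)*(j - 3)*(j^2 + 5*j + 6) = (j - 5)*(j - 3)*(j + 2)*(j + 3)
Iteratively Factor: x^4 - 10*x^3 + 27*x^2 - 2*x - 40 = (x + 1)*(x^3 - 11*x^2 + 38*x - 40) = (x - 2)*(x + 1)*(x^2 - 9*x + 20) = (x - 5)*(x - 2)*(x + 1)*(x - 4)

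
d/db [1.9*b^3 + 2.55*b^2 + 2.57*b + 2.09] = 5.7*b^2 + 5.1*b + 2.57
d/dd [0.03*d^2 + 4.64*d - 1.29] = 0.06*d + 4.64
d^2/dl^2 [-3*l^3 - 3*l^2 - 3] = -18*l - 6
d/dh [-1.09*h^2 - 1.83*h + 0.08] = -2.18*h - 1.83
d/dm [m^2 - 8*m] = 2*m - 8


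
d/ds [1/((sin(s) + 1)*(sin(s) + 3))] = -2*(sin(s) + 2)*cos(s)/((sin(s) + 1)^2*(sin(s) + 3)^2)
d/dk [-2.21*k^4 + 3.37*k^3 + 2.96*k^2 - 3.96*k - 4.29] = -8.84*k^3 + 10.11*k^2 + 5.92*k - 3.96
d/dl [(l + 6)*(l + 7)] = 2*l + 13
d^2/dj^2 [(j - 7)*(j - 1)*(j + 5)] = 6*j - 6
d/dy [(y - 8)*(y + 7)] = 2*y - 1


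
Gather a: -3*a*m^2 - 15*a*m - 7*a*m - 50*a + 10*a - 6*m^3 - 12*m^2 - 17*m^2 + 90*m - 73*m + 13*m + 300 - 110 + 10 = a*(-3*m^2 - 22*m - 40) - 6*m^3 - 29*m^2 + 30*m + 200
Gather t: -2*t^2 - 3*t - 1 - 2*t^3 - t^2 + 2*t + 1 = -2*t^3 - 3*t^2 - t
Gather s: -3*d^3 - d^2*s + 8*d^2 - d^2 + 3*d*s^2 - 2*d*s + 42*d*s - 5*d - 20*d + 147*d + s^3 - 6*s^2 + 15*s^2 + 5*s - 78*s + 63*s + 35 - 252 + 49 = -3*d^3 + 7*d^2 + 122*d + s^3 + s^2*(3*d + 9) + s*(-d^2 + 40*d - 10) - 168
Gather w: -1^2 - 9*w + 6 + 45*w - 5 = 36*w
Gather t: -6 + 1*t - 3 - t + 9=0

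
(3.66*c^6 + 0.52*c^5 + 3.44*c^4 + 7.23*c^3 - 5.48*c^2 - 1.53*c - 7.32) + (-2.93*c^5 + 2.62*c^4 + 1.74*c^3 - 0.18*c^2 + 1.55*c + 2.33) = 3.66*c^6 - 2.41*c^5 + 6.06*c^4 + 8.97*c^3 - 5.66*c^2 + 0.02*c - 4.99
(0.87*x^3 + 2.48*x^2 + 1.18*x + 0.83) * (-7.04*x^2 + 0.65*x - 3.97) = -6.1248*x^5 - 16.8937*x^4 - 10.1491*x^3 - 14.9218*x^2 - 4.1451*x - 3.2951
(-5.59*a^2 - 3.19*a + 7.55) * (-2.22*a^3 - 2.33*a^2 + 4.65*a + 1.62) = 12.4098*a^5 + 20.1065*a^4 - 35.3218*a^3 - 41.4808*a^2 + 29.9397*a + 12.231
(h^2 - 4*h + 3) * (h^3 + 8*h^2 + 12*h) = h^5 + 4*h^4 - 17*h^3 - 24*h^2 + 36*h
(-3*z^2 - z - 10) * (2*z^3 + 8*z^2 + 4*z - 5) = -6*z^5 - 26*z^4 - 40*z^3 - 69*z^2 - 35*z + 50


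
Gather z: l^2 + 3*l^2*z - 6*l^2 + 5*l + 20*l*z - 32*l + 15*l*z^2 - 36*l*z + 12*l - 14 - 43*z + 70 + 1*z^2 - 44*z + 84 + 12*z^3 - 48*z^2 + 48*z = -5*l^2 - 15*l + 12*z^3 + z^2*(15*l - 47) + z*(3*l^2 - 16*l - 39) + 140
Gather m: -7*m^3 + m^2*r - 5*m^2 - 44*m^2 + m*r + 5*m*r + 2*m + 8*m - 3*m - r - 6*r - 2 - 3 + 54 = -7*m^3 + m^2*(r - 49) + m*(6*r + 7) - 7*r + 49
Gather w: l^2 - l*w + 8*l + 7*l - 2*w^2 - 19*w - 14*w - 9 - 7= l^2 + 15*l - 2*w^2 + w*(-l - 33) - 16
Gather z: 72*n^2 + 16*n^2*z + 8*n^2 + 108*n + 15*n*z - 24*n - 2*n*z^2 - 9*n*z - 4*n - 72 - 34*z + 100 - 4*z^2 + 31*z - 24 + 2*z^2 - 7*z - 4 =80*n^2 + 80*n + z^2*(-2*n - 2) + z*(16*n^2 + 6*n - 10)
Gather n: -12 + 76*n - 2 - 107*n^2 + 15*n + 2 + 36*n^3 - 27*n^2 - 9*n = 36*n^3 - 134*n^2 + 82*n - 12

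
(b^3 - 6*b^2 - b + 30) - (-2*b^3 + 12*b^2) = 3*b^3 - 18*b^2 - b + 30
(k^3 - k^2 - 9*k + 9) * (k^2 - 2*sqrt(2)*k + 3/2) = k^5 - 2*sqrt(2)*k^4 - k^4 - 15*k^3/2 + 2*sqrt(2)*k^3 + 15*k^2/2 + 18*sqrt(2)*k^2 - 18*sqrt(2)*k - 27*k/2 + 27/2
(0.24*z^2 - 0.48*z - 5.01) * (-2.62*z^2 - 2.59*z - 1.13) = -0.6288*z^4 + 0.636*z^3 + 14.0982*z^2 + 13.5183*z + 5.6613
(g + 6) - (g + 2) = 4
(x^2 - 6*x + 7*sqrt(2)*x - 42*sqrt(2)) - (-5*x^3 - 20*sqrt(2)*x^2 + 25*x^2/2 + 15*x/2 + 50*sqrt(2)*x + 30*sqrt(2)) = 5*x^3 - 23*x^2/2 + 20*sqrt(2)*x^2 - 43*sqrt(2)*x - 27*x/2 - 72*sqrt(2)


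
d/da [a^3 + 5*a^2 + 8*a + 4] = 3*a^2 + 10*a + 8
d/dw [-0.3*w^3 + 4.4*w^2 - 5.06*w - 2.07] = -0.9*w^2 + 8.8*w - 5.06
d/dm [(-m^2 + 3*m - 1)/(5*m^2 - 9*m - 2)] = (-6*m^2 + 14*m - 15)/(25*m^4 - 90*m^3 + 61*m^2 + 36*m + 4)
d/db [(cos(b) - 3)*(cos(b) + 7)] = -2*(cos(b) + 2)*sin(b)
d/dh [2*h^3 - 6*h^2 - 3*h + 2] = 6*h^2 - 12*h - 3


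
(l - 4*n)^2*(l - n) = l^3 - 9*l^2*n + 24*l*n^2 - 16*n^3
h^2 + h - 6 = (h - 2)*(h + 3)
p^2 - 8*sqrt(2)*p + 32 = (p - 4*sqrt(2))^2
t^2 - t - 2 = (t - 2)*(t + 1)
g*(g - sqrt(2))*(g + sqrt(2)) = g^3 - 2*g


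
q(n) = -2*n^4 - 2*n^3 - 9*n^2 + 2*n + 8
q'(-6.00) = 1622.00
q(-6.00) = -2488.00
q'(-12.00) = 13178.00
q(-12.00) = -39328.00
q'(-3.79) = 419.55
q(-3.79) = -432.63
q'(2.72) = -252.34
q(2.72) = -202.87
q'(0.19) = -1.69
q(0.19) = 8.04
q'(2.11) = -137.84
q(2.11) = -86.28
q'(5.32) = -1468.12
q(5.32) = -2139.27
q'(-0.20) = 5.42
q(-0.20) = 7.25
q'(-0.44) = 9.44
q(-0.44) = 5.47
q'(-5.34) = 1145.21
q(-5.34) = -1581.05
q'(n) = -8*n^3 - 6*n^2 - 18*n + 2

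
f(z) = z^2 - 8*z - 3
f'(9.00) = 10.00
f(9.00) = 6.00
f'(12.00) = 16.00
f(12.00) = 45.00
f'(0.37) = -7.26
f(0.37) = -5.82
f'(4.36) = 0.72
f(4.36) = -18.87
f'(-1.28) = -10.56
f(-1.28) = 8.88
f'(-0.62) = -9.24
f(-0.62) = 2.34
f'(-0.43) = -8.86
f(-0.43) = 0.62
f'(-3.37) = -14.74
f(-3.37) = 35.32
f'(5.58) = 3.16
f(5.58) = -16.50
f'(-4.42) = -16.84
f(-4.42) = 51.90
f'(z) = 2*z - 8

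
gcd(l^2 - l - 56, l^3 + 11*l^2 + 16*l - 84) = l + 7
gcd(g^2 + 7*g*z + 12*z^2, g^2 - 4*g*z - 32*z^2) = g + 4*z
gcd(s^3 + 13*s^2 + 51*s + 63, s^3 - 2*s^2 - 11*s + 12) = s + 3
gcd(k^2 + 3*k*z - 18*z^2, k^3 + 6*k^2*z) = k + 6*z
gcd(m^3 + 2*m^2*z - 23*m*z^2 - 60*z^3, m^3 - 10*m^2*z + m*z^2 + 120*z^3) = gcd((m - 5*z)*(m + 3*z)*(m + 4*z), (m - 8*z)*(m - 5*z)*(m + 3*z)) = -m^2 + 2*m*z + 15*z^2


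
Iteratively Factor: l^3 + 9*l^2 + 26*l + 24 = (l + 3)*(l^2 + 6*l + 8) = (l + 2)*(l + 3)*(l + 4)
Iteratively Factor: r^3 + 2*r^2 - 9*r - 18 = (r + 3)*(r^2 - r - 6) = (r + 2)*(r + 3)*(r - 3)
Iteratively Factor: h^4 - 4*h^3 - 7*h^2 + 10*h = (h)*(h^3 - 4*h^2 - 7*h + 10) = h*(h + 2)*(h^2 - 6*h + 5) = h*(h - 5)*(h + 2)*(h - 1)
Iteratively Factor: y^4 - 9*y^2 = (y - 3)*(y^3 + 3*y^2) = y*(y - 3)*(y^2 + 3*y) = y^2*(y - 3)*(y + 3)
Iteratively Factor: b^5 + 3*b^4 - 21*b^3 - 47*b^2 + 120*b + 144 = (b - 3)*(b^4 + 6*b^3 - 3*b^2 - 56*b - 48) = (b - 3)*(b + 4)*(b^3 + 2*b^2 - 11*b - 12) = (b - 3)^2*(b + 4)*(b^2 + 5*b + 4) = (b - 3)^2*(b + 1)*(b + 4)*(b + 4)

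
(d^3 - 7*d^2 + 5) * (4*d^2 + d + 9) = 4*d^5 - 27*d^4 + 2*d^3 - 43*d^2 + 5*d + 45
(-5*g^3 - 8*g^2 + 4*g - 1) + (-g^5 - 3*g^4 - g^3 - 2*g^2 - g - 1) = -g^5 - 3*g^4 - 6*g^3 - 10*g^2 + 3*g - 2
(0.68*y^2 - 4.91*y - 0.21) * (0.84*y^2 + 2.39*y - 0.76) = 0.5712*y^4 - 2.4992*y^3 - 12.4281*y^2 + 3.2297*y + 0.1596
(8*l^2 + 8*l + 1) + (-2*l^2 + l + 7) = 6*l^2 + 9*l + 8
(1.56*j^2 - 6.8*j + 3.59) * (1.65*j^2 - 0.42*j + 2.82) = 2.574*j^4 - 11.8752*j^3 + 13.1787*j^2 - 20.6838*j + 10.1238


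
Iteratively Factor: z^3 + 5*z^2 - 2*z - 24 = (z + 4)*(z^2 + z - 6) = (z + 3)*(z + 4)*(z - 2)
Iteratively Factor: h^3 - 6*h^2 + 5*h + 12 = (h - 4)*(h^2 - 2*h - 3) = (h - 4)*(h - 3)*(h + 1)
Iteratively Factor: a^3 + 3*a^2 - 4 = (a + 2)*(a^2 + a - 2) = (a + 2)^2*(a - 1)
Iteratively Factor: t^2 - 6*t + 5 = (t - 1)*(t - 5)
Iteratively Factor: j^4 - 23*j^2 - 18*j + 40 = (j + 4)*(j^3 - 4*j^2 - 7*j + 10) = (j - 1)*(j + 4)*(j^2 - 3*j - 10) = (j - 5)*(j - 1)*(j + 4)*(j + 2)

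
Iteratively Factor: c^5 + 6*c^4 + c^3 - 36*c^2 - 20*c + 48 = (c + 3)*(c^4 + 3*c^3 - 8*c^2 - 12*c + 16) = (c - 2)*(c + 3)*(c^3 + 5*c^2 + 2*c - 8) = (c - 2)*(c + 3)*(c + 4)*(c^2 + c - 2) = (c - 2)*(c + 2)*(c + 3)*(c + 4)*(c - 1)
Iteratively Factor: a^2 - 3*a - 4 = (a + 1)*(a - 4)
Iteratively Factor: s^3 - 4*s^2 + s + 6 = (s + 1)*(s^2 - 5*s + 6) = (s - 2)*(s + 1)*(s - 3)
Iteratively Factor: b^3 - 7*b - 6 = (b - 3)*(b^2 + 3*b + 2) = (b - 3)*(b + 1)*(b + 2)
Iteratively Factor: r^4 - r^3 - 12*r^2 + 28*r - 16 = (r + 4)*(r^3 - 5*r^2 + 8*r - 4) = (r - 2)*(r + 4)*(r^2 - 3*r + 2) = (r - 2)*(r - 1)*(r + 4)*(r - 2)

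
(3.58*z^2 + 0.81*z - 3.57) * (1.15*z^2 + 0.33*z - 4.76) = 4.117*z^4 + 2.1129*z^3 - 20.879*z^2 - 5.0337*z + 16.9932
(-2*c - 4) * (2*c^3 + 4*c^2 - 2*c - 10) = -4*c^4 - 16*c^3 - 12*c^2 + 28*c + 40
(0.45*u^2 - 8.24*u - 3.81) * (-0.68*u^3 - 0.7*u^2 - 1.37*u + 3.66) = -0.306*u^5 + 5.2882*u^4 + 7.7423*u^3 + 15.6028*u^2 - 24.9387*u - 13.9446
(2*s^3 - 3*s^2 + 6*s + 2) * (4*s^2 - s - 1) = 8*s^5 - 14*s^4 + 25*s^3 + 5*s^2 - 8*s - 2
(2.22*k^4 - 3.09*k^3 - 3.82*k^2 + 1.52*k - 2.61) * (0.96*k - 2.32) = 2.1312*k^5 - 8.1168*k^4 + 3.5016*k^3 + 10.3216*k^2 - 6.032*k + 6.0552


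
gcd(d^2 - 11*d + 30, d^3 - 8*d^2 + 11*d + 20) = d - 5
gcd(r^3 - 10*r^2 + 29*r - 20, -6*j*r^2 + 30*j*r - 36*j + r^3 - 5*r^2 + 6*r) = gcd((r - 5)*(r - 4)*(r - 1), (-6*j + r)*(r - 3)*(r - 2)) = 1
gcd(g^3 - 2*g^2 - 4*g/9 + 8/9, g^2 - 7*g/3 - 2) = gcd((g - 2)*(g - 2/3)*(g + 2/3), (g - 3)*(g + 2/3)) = g + 2/3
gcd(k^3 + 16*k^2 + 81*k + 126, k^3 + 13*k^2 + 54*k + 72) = k^2 + 9*k + 18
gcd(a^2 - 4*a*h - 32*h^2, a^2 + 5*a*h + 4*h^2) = a + 4*h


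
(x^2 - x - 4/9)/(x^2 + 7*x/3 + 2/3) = (x - 4/3)/(x + 2)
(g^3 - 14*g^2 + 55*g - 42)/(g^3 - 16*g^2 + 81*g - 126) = (g - 1)/(g - 3)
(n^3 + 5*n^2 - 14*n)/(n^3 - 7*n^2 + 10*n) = (n + 7)/(n - 5)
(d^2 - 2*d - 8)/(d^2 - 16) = (d + 2)/(d + 4)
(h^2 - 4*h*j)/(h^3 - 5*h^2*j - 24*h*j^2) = (-h + 4*j)/(-h^2 + 5*h*j + 24*j^2)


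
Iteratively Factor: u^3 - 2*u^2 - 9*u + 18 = (u - 3)*(u^2 + u - 6) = (u - 3)*(u + 3)*(u - 2)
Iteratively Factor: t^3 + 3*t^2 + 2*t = (t + 1)*(t^2 + 2*t) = (t + 1)*(t + 2)*(t)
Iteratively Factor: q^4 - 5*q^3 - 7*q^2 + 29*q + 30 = (q + 2)*(q^3 - 7*q^2 + 7*q + 15) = (q - 5)*(q + 2)*(q^2 - 2*q - 3) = (q - 5)*(q - 3)*(q + 2)*(q + 1)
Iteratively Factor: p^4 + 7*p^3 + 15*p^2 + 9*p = (p)*(p^3 + 7*p^2 + 15*p + 9) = p*(p + 3)*(p^2 + 4*p + 3) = p*(p + 3)^2*(p + 1)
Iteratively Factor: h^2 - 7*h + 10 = (h - 5)*(h - 2)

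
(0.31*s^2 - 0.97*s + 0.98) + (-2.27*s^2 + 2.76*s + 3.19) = -1.96*s^2 + 1.79*s + 4.17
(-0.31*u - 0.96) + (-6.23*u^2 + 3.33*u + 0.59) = -6.23*u^2 + 3.02*u - 0.37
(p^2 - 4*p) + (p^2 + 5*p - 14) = 2*p^2 + p - 14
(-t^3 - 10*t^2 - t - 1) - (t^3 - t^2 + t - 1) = -2*t^3 - 9*t^2 - 2*t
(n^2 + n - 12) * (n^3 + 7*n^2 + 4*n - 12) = n^5 + 8*n^4 - n^3 - 92*n^2 - 60*n + 144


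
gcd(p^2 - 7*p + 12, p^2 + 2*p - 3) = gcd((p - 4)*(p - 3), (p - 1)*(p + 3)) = 1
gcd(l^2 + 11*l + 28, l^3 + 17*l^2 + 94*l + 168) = l^2 + 11*l + 28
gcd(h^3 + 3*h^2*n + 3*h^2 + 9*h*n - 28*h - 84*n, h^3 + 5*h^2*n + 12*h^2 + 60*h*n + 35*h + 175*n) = h + 7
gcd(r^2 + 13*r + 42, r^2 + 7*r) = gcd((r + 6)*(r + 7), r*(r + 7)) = r + 7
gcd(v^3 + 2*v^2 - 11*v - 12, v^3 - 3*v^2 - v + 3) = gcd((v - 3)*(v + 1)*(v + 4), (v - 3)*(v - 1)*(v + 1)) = v^2 - 2*v - 3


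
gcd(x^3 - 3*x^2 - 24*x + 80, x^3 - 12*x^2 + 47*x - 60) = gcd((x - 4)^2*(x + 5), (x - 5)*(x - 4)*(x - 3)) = x - 4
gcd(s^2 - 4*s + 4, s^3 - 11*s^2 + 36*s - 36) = s - 2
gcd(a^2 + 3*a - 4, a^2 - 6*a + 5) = a - 1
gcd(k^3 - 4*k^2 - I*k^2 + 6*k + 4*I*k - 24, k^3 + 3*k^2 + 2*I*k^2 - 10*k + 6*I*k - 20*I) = k + 2*I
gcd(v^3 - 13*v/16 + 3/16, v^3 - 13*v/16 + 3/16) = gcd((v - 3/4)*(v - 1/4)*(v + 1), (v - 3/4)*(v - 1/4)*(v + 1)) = v^3 - 13*v/16 + 3/16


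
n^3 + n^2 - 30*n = n*(n - 5)*(n + 6)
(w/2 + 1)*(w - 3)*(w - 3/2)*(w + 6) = w^4/2 + 7*w^3/4 - 39*w^2/4 - 9*w + 27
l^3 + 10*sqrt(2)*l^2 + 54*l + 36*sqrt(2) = (l + sqrt(2))*(l + 3*sqrt(2))*(l + 6*sqrt(2))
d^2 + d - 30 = (d - 5)*(d + 6)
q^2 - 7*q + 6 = (q - 6)*(q - 1)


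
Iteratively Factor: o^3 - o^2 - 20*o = (o + 4)*(o^2 - 5*o) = o*(o + 4)*(o - 5)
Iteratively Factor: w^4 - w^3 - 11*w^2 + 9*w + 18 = (w + 1)*(w^3 - 2*w^2 - 9*w + 18) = (w - 2)*(w + 1)*(w^2 - 9) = (w - 2)*(w + 1)*(w + 3)*(w - 3)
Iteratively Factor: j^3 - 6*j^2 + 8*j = (j - 2)*(j^2 - 4*j) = j*(j - 2)*(j - 4)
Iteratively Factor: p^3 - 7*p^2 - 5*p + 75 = (p - 5)*(p^2 - 2*p - 15) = (p - 5)*(p + 3)*(p - 5)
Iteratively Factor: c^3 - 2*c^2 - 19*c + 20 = (c - 5)*(c^2 + 3*c - 4) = (c - 5)*(c + 4)*(c - 1)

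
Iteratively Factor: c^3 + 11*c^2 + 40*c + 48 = (c + 4)*(c^2 + 7*c + 12) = (c + 3)*(c + 4)*(c + 4)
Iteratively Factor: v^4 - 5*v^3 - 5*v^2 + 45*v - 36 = (v + 3)*(v^3 - 8*v^2 + 19*v - 12) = (v - 1)*(v + 3)*(v^2 - 7*v + 12) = (v - 4)*(v - 1)*(v + 3)*(v - 3)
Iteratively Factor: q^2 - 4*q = (q - 4)*(q)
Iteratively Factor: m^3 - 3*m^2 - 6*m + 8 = (m - 4)*(m^2 + m - 2) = (m - 4)*(m - 1)*(m + 2)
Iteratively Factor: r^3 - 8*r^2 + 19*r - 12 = (r - 3)*(r^2 - 5*r + 4) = (r - 3)*(r - 1)*(r - 4)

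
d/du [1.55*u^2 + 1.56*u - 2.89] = 3.1*u + 1.56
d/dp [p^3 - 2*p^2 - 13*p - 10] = 3*p^2 - 4*p - 13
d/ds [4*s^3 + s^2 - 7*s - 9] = 12*s^2 + 2*s - 7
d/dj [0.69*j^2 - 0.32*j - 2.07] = 1.38*j - 0.32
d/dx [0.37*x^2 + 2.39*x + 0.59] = 0.74*x + 2.39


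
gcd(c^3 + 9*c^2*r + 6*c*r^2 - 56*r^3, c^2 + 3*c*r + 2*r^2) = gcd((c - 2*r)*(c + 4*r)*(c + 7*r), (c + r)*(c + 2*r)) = 1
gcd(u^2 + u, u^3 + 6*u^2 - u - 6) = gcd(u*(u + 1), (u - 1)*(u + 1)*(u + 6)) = u + 1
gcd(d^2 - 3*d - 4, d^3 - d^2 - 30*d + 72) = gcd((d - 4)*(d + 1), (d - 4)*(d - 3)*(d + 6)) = d - 4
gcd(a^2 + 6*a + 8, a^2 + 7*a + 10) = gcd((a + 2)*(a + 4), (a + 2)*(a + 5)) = a + 2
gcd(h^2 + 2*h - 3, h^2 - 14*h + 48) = 1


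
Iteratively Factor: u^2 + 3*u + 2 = (u + 2)*(u + 1)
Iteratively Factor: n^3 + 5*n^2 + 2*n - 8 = (n + 4)*(n^2 + n - 2) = (n + 2)*(n + 4)*(n - 1)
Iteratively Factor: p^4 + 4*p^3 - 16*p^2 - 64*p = (p)*(p^3 + 4*p^2 - 16*p - 64) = p*(p + 4)*(p^2 - 16) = p*(p + 4)^2*(p - 4)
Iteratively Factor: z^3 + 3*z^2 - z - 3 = (z - 1)*(z^2 + 4*z + 3) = (z - 1)*(z + 1)*(z + 3)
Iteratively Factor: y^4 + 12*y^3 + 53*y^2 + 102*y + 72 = (y + 3)*(y^3 + 9*y^2 + 26*y + 24) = (y + 3)*(y + 4)*(y^2 + 5*y + 6) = (y + 3)^2*(y + 4)*(y + 2)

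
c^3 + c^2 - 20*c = c*(c - 4)*(c + 5)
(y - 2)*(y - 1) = y^2 - 3*y + 2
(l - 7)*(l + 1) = l^2 - 6*l - 7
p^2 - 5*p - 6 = (p - 6)*(p + 1)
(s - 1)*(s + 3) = s^2 + 2*s - 3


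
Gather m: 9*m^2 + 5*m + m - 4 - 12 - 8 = 9*m^2 + 6*m - 24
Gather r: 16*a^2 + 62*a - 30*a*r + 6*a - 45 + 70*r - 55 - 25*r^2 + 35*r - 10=16*a^2 + 68*a - 25*r^2 + r*(105 - 30*a) - 110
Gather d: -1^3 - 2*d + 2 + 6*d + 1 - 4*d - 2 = 0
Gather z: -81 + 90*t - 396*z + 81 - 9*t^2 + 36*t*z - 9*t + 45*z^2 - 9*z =-9*t^2 + 81*t + 45*z^2 + z*(36*t - 405)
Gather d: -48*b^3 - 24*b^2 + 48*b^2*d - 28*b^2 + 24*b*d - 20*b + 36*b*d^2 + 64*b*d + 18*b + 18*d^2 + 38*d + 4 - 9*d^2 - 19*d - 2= -48*b^3 - 52*b^2 - 2*b + d^2*(36*b + 9) + d*(48*b^2 + 88*b + 19) + 2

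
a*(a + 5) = a^2 + 5*a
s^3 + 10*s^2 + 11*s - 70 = (s - 2)*(s + 5)*(s + 7)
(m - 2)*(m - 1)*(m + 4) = m^3 + m^2 - 10*m + 8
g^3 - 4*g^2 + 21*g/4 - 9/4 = (g - 3/2)^2*(g - 1)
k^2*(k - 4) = k^3 - 4*k^2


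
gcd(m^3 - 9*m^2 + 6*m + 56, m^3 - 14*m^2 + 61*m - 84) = m^2 - 11*m + 28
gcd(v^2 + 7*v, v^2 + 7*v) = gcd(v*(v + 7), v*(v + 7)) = v^2 + 7*v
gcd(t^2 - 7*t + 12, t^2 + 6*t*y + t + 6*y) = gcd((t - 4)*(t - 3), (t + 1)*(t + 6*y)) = 1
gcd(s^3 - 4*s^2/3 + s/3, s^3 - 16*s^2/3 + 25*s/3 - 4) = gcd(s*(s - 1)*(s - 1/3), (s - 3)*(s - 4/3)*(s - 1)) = s - 1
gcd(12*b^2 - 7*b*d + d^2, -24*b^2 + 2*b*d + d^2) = 4*b - d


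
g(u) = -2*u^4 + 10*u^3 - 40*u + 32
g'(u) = -8*u^3 + 30*u^2 - 40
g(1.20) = -2.87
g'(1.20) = -10.62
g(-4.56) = -1598.54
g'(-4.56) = 1342.36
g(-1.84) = 20.38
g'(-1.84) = 111.40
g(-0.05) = 34.00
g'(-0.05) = -39.92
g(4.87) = -132.77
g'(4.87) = -252.50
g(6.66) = -1215.16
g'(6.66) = -1072.60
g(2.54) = 11.02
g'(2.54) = 22.45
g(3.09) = 21.10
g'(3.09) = 10.41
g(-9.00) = -20020.00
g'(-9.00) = 8222.00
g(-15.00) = -134368.00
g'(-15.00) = 33710.00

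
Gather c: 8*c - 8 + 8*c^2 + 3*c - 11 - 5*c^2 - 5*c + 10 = 3*c^2 + 6*c - 9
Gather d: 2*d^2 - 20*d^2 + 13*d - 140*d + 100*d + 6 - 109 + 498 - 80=-18*d^2 - 27*d + 315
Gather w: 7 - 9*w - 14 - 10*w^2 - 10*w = -10*w^2 - 19*w - 7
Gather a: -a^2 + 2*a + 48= -a^2 + 2*a + 48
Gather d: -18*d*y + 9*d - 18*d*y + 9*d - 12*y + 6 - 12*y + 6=d*(18 - 36*y) - 24*y + 12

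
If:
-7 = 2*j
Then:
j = -7/2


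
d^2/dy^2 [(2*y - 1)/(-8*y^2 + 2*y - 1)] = 8*(-(2*y - 1)*(8*y - 1)^2 + 3*(4*y - 1)*(8*y^2 - 2*y + 1))/(8*y^2 - 2*y + 1)^3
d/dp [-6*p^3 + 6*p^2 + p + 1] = -18*p^2 + 12*p + 1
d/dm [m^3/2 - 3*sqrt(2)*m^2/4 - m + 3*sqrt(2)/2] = 3*m^2/2 - 3*sqrt(2)*m/2 - 1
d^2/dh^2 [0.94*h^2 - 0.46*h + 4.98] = 1.88000000000000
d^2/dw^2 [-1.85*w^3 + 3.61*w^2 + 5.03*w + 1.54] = 7.22 - 11.1*w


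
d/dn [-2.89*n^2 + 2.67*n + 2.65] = 2.67 - 5.78*n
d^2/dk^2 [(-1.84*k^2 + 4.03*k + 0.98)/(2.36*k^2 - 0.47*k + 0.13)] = (40.80912*k^3 + 36.13632*k^2 - 13.94052*k + 0.26191)/(13.144256*k^6 - 7.853136*k^5 + 3.736116*k^4 - 0.968999*k^3 + 0.205803*k^2 - 0.023829*k + 0.002197)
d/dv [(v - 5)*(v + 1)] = 2*v - 4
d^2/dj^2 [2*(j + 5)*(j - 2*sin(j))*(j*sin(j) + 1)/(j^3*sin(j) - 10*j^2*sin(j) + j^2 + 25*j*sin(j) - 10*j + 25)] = 4*(j^3*sin(j) - 5*j^2*sin(j) + 2*j^2*cos(j) - 27*j*sin(j) + 20*j*cos(j) + 15*j + 75*sin(j) - 150*cos(j) + 75)/(j^4 - 20*j^3 + 150*j^2 - 500*j + 625)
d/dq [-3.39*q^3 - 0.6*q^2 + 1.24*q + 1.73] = -10.17*q^2 - 1.2*q + 1.24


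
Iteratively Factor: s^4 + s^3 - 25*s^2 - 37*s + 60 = (s + 3)*(s^3 - 2*s^2 - 19*s + 20) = (s - 5)*(s + 3)*(s^2 + 3*s - 4) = (s - 5)*(s - 1)*(s + 3)*(s + 4)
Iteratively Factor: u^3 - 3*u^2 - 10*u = (u - 5)*(u^2 + 2*u) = u*(u - 5)*(u + 2)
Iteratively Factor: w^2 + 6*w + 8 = (w + 4)*(w + 2)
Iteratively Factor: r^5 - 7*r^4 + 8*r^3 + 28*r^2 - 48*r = (r)*(r^4 - 7*r^3 + 8*r^2 + 28*r - 48) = r*(r + 2)*(r^3 - 9*r^2 + 26*r - 24) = r*(r - 3)*(r + 2)*(r^2 - 6*r + 8) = r*(r - 3)*(r - 2)*(r + 2)*(r - 4)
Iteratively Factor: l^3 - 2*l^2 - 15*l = (l)*(l^2 - 2*l - 15) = l*(l + 3)*(l - 5)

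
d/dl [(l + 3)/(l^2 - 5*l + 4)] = (l^2 - 5*l - (l + 3)*(2*l - 5) + 4)/(l^2 - 5*l + 4)^2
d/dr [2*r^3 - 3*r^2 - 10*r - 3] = 6*r^2 - 6*r - 10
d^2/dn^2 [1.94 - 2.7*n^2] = -5.40000000000000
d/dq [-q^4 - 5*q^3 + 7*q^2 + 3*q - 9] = -4*q^3 - 15*q^2 + 14*q + 3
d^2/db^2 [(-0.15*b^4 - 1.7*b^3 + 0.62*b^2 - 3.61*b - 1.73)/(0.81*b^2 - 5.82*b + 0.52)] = (-0.19683*b^6 + 4.24278*b^5 - 30.86424*b^4 - 105.362154*b^3 + 22.005378*b^2 + 55.2985080000001*b - 137.256464)/(0.531441*b^6 - 11.455506*b^5 + 83.333448*b^4 - 211.845672*b^3 + 53.498016*b^2 - 4.721184*b + 0.140608)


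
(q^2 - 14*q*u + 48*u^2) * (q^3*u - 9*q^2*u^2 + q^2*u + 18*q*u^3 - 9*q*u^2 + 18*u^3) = q^5*u - 23*q^4*u^2 + q^4*u + 192*q^3*u^3 - 23*q^3*u^2 - 684*q^2*u^4 + 192*q^2*u^3 + 864*q*u^5 - 684*q*u^4 + 864*u^5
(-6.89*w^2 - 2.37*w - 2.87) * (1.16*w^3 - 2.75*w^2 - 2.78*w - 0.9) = -7.9924*w^5 + 16.1983*w^4 + 22.3425*w^3 + 20.6821*w^2 + 10.1116*w + 2.583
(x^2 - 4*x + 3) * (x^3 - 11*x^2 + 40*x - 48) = x^5 - 15*x^4 + 87*x^3 - 241*x^2 + 312*x - 144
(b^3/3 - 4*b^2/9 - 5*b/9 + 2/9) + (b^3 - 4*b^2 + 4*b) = 4*b^3/3 - 40*b^2/9 + 31*b/9 + 2/9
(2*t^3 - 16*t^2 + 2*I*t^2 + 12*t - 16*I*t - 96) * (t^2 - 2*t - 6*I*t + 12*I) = 2*t^5 - 20*t^4 - 10*I*t^4 + 56*t^3 + 100*I*t^3 - 240*t^2 - 232*I*t^2 + 384*t + 720*I*t - 1152*I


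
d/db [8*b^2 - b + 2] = 16*b - 1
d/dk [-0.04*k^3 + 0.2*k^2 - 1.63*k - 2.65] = -0.12*k^2 + 0.4*k - 1.63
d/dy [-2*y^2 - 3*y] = -4*y - 3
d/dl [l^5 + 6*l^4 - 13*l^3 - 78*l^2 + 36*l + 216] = 5*l^4 + 24*l^3 - 39*l^2 - 156*l + 36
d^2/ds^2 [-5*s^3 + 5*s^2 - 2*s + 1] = 10 - 30*s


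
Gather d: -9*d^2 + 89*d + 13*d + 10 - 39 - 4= -9*d^2 + 102*d - 33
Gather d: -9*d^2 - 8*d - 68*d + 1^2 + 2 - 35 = -9*d^2 - 76*d - 32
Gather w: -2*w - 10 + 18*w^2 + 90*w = 18*w^2 + 88*w - 10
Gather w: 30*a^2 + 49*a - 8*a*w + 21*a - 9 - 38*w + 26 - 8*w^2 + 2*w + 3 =30*a^2 + 70*a - 8*w^2 + w*(-8*a - 36) + 20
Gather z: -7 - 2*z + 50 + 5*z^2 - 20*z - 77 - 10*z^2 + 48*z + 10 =-5*z^2 + 26*z - 24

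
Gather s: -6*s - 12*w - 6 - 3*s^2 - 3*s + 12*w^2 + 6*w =-3*s^2 - 9*s + 12*w^2 - 6*w - 6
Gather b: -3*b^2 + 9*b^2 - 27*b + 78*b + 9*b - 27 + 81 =6*b^2 + 60*b + 54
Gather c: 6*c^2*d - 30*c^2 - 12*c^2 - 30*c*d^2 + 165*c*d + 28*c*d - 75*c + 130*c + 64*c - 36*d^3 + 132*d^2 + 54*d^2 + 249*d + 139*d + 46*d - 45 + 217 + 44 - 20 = c^2*(6*d - 42) + c*(-30*d^2 + 193*d + 119) - 36*d^3 + 186*d^2 + 434*d + 196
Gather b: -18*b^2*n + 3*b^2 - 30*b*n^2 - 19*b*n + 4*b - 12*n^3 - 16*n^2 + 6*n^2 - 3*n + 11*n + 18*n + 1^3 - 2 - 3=b^2*(3 - 18*n) + b*(-30*n^2 - 19*n + 4) - 12*n^3 - 10*n^2 + 26*n - 4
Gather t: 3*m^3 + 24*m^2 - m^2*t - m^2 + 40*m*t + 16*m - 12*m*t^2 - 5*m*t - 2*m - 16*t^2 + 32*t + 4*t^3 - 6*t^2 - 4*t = 3*m^3 + 23*m^2 + 14*m + 4*t^3 + t^2*(-12*m - 22) + t*(-m^2 + 35*m + 28)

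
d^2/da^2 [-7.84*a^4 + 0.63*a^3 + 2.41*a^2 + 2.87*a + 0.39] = -94.08*a^2 + 3.78*a + 4.82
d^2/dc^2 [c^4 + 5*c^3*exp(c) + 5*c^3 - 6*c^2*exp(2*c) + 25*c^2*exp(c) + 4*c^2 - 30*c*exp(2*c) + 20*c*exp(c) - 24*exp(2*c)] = 5*c^3*exp(c) - 24*c^2*exp(2*c) + 55*c^2*exp(c) + 12*c^2 - 168*c*exp(2*c) + 150*c*exp(c) + 30*c - 228*exp(2*c) + 90*exp(c) + 8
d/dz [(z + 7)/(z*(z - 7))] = (-z^2 - 14*z + 49)/(z^2*(z^2 - 14*z + 49))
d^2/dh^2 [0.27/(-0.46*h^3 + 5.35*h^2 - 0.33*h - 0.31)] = ((0.7452*h - 2.889)*(0.46*h^3 - 5.35*h^2 + 0.33*h + 0.31) - 0.27*(1.38*h^2 - 10.7*h + 0.33)*(2.76*h^2 - 21.4*h + 0.66))/(0.46*h^3 - 5.35*h^2 + 0.33*h + 0.31)^3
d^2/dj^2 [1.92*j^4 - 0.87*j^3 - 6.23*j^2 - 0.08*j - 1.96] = 23.04*j^2 - 5.22*j - 12.46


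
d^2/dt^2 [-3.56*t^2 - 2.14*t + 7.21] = -7.12000000000000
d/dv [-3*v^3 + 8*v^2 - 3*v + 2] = -9*v^2 + 16*v - 3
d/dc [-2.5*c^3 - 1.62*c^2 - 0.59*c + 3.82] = -7.5*c^2 - 3.24*c - 0.59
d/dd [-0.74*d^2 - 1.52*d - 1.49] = -1.48*d - 1.52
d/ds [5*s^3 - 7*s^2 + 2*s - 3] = 15*s^2 - 14*s + 2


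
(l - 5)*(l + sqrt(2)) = l^2 - 5*l + sqrt(2)*l - 5*sqrt(2)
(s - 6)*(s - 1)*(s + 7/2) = s^3 - 7*s^2/2 - 37*s/2 + 21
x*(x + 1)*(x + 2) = x^3 + 3*x^2 + 2*x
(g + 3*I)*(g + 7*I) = g^2 + 10*I*g - 21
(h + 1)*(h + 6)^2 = h^3 + 13*h^2 + 48*h + 36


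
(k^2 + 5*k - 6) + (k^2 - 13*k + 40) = 2*k^2 - 8*k + 34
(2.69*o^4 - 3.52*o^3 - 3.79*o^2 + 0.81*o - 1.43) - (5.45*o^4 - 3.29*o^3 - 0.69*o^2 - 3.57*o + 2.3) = -2.76*o^4 - 0.23*o^3 - 3.1*o^2 + 4.38*o - 3.73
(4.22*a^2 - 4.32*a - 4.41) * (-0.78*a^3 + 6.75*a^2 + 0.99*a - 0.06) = -3.2916*a^5 + 31.8546*a^4 - 21.5424*a^3 - 34.2975*a^2 - 4.1067*a + 0.2646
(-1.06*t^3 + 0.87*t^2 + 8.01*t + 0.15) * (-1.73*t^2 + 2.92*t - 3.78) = 1.8338*t^5 - 4.6003*t^4 - 7.3101*t^3 + 19.8411*t^2 - 29.8398*t - 0.567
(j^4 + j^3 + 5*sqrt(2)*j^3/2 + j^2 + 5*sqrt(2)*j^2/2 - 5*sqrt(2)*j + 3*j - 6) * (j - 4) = j^5 - 3*j^4 + 5*sqrt(2)*j^4/2 - 15*sqrt(2)*j^3/2 - 3*j^3 - 15*sqrt(2)*j^2 - j^2 - 18*j + 20*sqrt(2)*j + 24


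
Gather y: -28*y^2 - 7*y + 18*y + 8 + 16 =-28*y^2 + 11*y + 24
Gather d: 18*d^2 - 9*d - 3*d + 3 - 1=18*d^2 - 12*d + 2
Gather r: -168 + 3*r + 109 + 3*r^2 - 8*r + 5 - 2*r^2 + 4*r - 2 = r^2 - r - 56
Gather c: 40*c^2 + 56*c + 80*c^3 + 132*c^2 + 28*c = 80*c^3 + 172*c^2 + 84*c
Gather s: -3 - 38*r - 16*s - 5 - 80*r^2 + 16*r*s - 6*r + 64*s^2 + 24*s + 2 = -80*r^2 - 44*r + 64*s^2 + s*(16*r + 8) - 6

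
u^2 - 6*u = u*(u - 6)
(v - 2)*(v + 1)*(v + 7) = v^3 + 6*v^2 - 9*v - 14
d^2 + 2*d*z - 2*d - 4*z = (d - 2)*(d + 2*z)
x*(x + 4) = x^2 + 4*x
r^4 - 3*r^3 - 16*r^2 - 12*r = r*(r - 6)*(r + 1)*(r + 2)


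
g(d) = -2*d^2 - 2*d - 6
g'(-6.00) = 22.00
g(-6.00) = -66.00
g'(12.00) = -50.00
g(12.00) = -318.00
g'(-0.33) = -0.68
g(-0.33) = -5.56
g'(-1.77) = 5.08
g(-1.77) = -8.73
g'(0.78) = -5.12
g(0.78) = -8.78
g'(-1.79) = 5.16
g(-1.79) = -8.83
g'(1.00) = -6.00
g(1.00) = -10.00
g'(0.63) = -4.52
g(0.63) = -8.05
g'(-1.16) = 2.64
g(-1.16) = -6.37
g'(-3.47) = 11.88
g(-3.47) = -23.14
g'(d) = -4*d - 2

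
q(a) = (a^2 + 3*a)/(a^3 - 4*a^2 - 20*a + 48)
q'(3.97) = -0.22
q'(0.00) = 0.06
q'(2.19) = 11.45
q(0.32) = 0.03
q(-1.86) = -0.03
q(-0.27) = -0.01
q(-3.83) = 0.33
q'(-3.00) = -0.07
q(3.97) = -0.87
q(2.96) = -0.87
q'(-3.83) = -2.31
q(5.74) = -5.30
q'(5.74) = -19.94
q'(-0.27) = 0.04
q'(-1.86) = -0.01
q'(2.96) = 0.30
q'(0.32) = 0.10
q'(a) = (2*a + 3)/(a^3 - 4*a^2 - 20*a + 48) + (a^2 + 3*a)*(-3*a^2 + 8*a + 20)/(a^3 - 4*a^2 - 20*a + 48)^2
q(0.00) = 0.00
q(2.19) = -2.54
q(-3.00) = 0.00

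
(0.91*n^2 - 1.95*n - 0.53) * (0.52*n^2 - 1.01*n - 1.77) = 0.4732*n^4 - 1.9331*n^3 + 0.0831999999999999*n^2 + 3.9868*n + 0.9381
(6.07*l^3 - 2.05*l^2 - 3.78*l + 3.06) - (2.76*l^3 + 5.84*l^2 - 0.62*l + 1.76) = 3.31*l^3 - 7.89*l^2 - 3.16*l + 1.3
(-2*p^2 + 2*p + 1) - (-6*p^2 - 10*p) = 4*p^2 + 12*p + 1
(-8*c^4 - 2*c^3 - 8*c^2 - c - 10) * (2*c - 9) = -16*c^5 + 68*c^4 + 2*c^3 + 70*c^2 - 11*c + 90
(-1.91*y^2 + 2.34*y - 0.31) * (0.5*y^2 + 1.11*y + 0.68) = -0.955*y^4 - 0.9501*y^3 + 1.1436*y^2 + 1.2471*y - 0.2108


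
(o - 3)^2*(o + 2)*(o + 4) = o^4 - 19*o^2 + 6*o + 72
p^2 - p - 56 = (p - 8)*(p + 7)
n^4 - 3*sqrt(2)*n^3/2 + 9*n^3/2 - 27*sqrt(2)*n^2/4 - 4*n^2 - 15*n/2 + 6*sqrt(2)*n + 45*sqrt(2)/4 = (n - 3/2)*(n + 1)*(n + 5)*(n - 3*sqrt(2)/2)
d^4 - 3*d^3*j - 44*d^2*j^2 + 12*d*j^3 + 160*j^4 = (d - 8*j)*(d - 2*j)*(d + 2*j)*(d + 5*j)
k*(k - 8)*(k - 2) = k^3 - 10*k^2 + 16*k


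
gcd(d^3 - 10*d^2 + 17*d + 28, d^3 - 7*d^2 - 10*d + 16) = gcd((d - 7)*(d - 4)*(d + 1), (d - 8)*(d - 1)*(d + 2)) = 1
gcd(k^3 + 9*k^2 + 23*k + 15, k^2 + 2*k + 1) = k + 1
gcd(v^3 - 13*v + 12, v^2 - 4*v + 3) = v^2 - 4*v + 3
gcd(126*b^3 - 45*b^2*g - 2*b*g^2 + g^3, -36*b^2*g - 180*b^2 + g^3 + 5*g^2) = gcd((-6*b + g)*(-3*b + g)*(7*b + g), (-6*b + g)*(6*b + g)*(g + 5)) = 6*b - g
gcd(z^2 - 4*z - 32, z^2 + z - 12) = z + 4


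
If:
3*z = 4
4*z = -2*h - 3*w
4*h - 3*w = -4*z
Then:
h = -16/9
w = -16/27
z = 4/3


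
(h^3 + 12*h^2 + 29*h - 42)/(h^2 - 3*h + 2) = (h^2 + 13*h + 42)/(h - 2)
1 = 1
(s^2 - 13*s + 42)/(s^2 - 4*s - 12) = (s - 7)/(s + 2)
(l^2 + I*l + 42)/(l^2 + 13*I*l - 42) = (l - 6*I)/(l + 6*I)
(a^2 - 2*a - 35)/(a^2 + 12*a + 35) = (a - 7)/(a + 7)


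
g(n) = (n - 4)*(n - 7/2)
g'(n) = 2*n - 15/2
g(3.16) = 0.29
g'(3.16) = -1.18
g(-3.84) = 57.55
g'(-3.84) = -15.18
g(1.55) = 4.78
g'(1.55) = -4.40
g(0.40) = 11.16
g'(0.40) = -6.70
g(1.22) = 6.34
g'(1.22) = -5.06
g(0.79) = 8.70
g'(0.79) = -5.92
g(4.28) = 0.22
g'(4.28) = 1.06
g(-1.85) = 31.30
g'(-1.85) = -11.20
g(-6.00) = 95.00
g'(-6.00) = -19.50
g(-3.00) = 45.50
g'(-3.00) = -13.50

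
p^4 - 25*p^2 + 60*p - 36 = (p - 3)*(p - 2)*(p - 1)*(p + 6)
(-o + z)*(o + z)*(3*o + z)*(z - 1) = -3*o^3*z + 3*o^3 - o^2*z^2 + o^2*z + 3*o*z^3 - 3*o*z^2 + z^4 - z^3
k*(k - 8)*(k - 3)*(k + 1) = k^4 - 10*k^3 + 13*k^2 + 24*k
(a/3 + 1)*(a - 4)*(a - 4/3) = a^3/3 - 7*a^2/9 - 32*a/9 + 16/3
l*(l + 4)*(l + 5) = l^3 + 9*l^2 + 20*l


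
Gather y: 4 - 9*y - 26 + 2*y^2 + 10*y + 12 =2*y^2 + y - 10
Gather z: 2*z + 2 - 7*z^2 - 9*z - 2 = -7*z^2 - 7*z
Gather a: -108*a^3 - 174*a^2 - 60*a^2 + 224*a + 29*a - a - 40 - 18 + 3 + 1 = -108*a^3 - 234*a^2 + 252*a - 54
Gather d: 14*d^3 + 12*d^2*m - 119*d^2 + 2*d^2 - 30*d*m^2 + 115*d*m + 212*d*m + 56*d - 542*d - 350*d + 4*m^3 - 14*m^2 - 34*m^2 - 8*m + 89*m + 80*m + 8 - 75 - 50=14*d^3 + d^2*(12*m - 117) + d*(-30*m^2 + 327*m - 836) + 4*m^3 - 48*m^2 + 161*m - 117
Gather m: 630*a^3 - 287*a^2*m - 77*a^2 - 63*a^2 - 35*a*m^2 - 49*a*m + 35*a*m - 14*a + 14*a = 630*a^3 - 140*a^2 - 35*a*m^2 + m*(-287*a^2 - 14*a)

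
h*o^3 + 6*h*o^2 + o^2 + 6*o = o*(o + 6)*(h*o + 1)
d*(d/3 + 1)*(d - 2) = d^3/3 + d^2/3 - 2*d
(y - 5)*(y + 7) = y^2 + 2*y - 35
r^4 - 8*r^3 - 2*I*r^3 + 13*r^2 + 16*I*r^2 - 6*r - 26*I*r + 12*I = (r - 6)*(r - 1)^2*(r - 2*I)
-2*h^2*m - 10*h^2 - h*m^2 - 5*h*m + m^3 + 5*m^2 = (-2*h + m)*(h + m)*(m + 5)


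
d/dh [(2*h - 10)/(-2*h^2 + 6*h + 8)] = (h^2 - 10*h + 19)/(h^4 - 6*h^3 + h^2 + 24*h + 16)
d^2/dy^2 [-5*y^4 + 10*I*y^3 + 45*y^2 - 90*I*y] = -60*y^2 + 60*I*y + 90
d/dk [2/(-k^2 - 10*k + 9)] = 4*(k + 5)/(k^2 + 10*k - 9)^2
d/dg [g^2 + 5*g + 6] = 2*g + 5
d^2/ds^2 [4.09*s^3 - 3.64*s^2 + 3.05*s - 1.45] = 24.54*s - 7.28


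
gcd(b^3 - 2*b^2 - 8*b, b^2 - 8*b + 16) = b - 4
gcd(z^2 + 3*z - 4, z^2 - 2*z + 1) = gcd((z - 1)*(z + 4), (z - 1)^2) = z - 1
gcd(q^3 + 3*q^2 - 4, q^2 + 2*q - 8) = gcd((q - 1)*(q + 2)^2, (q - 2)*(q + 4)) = 1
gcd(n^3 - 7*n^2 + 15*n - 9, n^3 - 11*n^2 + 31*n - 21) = n^2 - 4*n + 3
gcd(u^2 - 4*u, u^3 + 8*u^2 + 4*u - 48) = 1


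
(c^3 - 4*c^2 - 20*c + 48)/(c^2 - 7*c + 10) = (c^2 - 2*c - 24)/(c - 5)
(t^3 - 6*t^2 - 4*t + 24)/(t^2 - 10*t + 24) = (t^2 - 4)/(t - 4)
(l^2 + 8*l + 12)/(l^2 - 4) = (l + 6)/(l - 2)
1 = 1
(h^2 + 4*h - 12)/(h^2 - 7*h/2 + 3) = 2*(h + 6)/(2*h - 3)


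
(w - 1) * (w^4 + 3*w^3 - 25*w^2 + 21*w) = w^5 + 2*w^4 - 28*w^3 + 46*w^2 - 21*w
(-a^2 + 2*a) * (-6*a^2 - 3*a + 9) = 6*a^4 - 9*a^3 - 15*a^2 + 18*a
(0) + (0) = 0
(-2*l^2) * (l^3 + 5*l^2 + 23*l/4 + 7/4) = -2*l^5 - 10*l^4 - 23*l^3/2 - 7*l^2/2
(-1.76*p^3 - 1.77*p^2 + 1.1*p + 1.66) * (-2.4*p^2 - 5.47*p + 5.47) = 4.224*p^5 + 13.8752*p^4 - 2.5853*p^3 - 19.6829*p^2 - 3.0632*p + 9.0802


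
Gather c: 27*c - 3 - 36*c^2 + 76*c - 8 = -36*c^2 + 103*c - 11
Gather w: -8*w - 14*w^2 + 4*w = -14*w^2 - 4*w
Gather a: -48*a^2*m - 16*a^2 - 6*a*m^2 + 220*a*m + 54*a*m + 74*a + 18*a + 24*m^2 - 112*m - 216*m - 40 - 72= a^2*(-48*m - 16) + a*(-6*m^2 + 274*m + 92) + 24*m^2 - 328*m - 112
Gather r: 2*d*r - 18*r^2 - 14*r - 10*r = -18*r^2 + r*(2*d - 24)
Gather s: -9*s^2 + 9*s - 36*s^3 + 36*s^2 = -36*s^3 + 27*s^2 + 9*s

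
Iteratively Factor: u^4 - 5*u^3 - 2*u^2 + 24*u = (u - 4)*(u^3 - u^2 - 6*u) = (u - 4)*(u - 3)*(u^2 + 2*u) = (u - 4)*(u - 3)*(u + 2)*(u)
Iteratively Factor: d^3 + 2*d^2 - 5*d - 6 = (d + 3)*(d^2 - d - 2) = (d + 1)*(d + 3)*(d - 2)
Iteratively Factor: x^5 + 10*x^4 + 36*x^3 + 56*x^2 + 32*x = (x + 2)*(x^4 + 8*x^3 + 20*x^2 + 16*x) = (x + 2)^2*(x^3 + 6*x^2 + 8*x) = x*(x + 2)^2*(x^2 + 6*x + 8) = x*(x + 2)^2*(x + 4)*(x + 2)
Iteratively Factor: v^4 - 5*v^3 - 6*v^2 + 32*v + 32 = (v + 1)*(v^3 - 6*v^2 + 32) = (v + 1)*(v + 2)*(v^2 - 8*v + 16) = (v - 4)*(v + 1)*(v + 2)*(v - 4)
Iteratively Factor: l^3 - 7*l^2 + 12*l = (l - 3)*(l^2 - 4*l) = l*(l - 3)*(l - 4)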